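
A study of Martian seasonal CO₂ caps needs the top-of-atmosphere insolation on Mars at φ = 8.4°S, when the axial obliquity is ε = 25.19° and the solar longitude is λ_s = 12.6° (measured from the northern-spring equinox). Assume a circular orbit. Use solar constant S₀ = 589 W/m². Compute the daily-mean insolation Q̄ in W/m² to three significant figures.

Solar declination: sin δ = sin ε · sin λ_s = sin 25.19° × sin 12.6° = 0.09285, so δ = +5.327°.
cos H₀ = −tan(-8.4°) tan(+5.327°) = 0.0138, H₀ = 1.5570 rad.
Bracket: H₀ sin φ sin δ + cos φ cos δ sin H₀ = 1.5570×-0.14608×0.09285 + 0.98927×0.99568×0.99991 = -0.021118 + 0.984908 = 0.963790.
Q̄ = (S₀/π) × [bracket] = (589/π) × 0.963790 = 180.7 W/m².

Q̄ ≈ 181 W/m²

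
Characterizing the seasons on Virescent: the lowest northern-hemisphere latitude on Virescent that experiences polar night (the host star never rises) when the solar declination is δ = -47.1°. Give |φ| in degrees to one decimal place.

Polar night requires cos H₀ = −tan φ tan δ ≥ 1, i.e. tan φ tan δ ≤ −1.
The boundary is |tan φ| · |tan δ| = 1, so |φ| = 90° − |δ| = 90° − 47.1° = 42.9° in the northern hemisphere.

|φ| = 42.9°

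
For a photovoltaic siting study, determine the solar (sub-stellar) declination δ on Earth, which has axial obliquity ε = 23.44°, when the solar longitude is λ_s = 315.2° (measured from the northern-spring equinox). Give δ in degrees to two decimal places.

sin δ = sin ε · sin λ_s = sin 23.44° × sin 315.2° = -0.280295.
δ = arcsin(-0.280295) = -16.28°.

δ = -16.28°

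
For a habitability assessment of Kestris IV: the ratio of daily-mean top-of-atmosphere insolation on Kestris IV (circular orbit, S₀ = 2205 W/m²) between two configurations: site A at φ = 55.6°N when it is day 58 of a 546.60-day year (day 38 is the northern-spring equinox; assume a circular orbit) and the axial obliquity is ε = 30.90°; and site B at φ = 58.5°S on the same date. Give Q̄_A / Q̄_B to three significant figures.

Q̄_A / Q̄_B ≈ 1.94

— Configuration A (φ=+55.6°):
Solar longitude: λ_s = 360° × (58 − 38)/546.60 = 13.172°.
sin δ = sin 30.90° × sin 13.172° = 0.11703, so δ = +6.721°.
cos H₀ = −tan(+55.6°) tan(+6.721°) = -0.1721, H₀ = 1.7438 rad.
Bracket: H₀ sin φ sin δ + cos φ cos δ sin H₀ = 1.7438×0.82511×0.11703 + 0.56497×0.99313×0.98508 = 0.168386 + 0.552717 = 0.721103.
Q̄ = (S₀/π) × [bracket] = (2205/π) × 0.721103 = 506.12 W/m².
— Configuration B (φ=-58.5°):
cos H₀ = −tan(-58.5°) tan(+6.721°) = 0.1923, H₀ = 1.3773 rad.
Bracket: H₀ sin φ sin δ + cos φ cos δ sin H₀ = 1.3773×-0.85264×0.11703 + 0.52250×0.99313×0.98134 = -0.137433 + 0.509228 = 0.371795.
Q̄ = (S₀/π) × [bracket] = (2205/π) × 0.371795 = 260.95 W/m².
Ratio Q̄_A / Q̄_B = 506.12 / 260.95 = 1.940.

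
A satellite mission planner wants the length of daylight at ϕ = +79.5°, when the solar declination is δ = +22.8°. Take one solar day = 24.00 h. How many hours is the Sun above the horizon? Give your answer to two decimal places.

24.00 h

Sunrise equation: cos h₀ = −tan ϕ · tan δ = -2.2681 ≤ −1, so the Sun never sets (polar day) and h₀ = π.
Daylight = 2h₀/(2π) × 24.00 h = (3.1416/π) × 24.00 = 24.00 h.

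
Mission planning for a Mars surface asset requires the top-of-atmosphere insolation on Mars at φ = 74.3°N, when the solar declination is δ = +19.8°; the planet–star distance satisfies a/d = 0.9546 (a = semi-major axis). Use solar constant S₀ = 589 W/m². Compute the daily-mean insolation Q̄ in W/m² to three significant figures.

Q̄ ≈ 175 W/m²

cos H₀ = −tan(+74.3°) tan(+19.800°) = -1.2808 ≤ −1 ⇒ polar day, H₀ = π.
Bracket: H₀ sin φ sin δ + cos φ cos δ sin H₀ = 3.1416×0.96269×0.33874 + 0.27060×0.94088×0.00000 = 1.024481 + 0.000000 = 1.024481.
Inverse-square distance factor (a/d)² = 0.9546² = 0.911261.
Q̄ = (S₀/π) × 0.911261 × [bracket] = (589/π) × 0.911261 × 1.024481 = 175.0 W/m².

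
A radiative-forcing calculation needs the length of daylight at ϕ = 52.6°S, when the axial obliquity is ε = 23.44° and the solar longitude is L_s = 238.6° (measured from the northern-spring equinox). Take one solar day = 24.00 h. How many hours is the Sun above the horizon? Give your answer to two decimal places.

15.76 h

Solar declination: sin δ = sin ε · sin L_s = sin 23.44° × sin 238.6° = -0.33953, so δ = -19.848°.
cos h₀ = −tan ϕ · tan δ = −tan(-52.6°) × tan(-19.848°) = -0.4721, so h₀ = 2.0625 rad = 118.17°.
Daylight = 2h₀/(2π) × 24.00 h = (2.0625/π) × 24.00 = 15.76 h.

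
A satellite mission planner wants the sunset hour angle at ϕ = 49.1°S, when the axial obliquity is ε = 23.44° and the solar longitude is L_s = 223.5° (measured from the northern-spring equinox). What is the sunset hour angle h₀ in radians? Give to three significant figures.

h₀ = 1.91 rad

Solar declination: sin δ = sin ε · sin L_s = sin 23.44° × sin 223.5° = -0.27382, so δ = -15.892°.
cos h₀ = −tan ϕ · tan δ = −tan(-49.1°) × tan(-15.892°) = -0.3287, so h₀ = 1.9057 rad = 109.19°.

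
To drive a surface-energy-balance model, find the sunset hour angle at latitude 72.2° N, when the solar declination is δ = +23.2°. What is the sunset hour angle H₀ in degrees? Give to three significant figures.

Sunrise equation: cos H₀ = −tan φ · tan δ = -1.3349 ≤ −1, so the Sun never sets (polar day) and H₀ = π.

H₀ = 180°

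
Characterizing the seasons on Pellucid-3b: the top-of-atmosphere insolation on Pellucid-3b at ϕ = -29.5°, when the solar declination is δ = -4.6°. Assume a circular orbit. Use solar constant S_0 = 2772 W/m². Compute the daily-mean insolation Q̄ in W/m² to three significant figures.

cos h₀ = −tan(-29.5°) tan(-4.600°) = -0.0455, h₀ = 1.6163 rad.
Bracket: h₀ sin ϕ sin δ + cos ϕ cos δ sin h₀ = 1.6163×-0.49242×-0.08020 + 0.87036×0.99678×0.99896 = 0.063831 + 0.866655 = 0.930486.
Q̄ = (S_0/π) × [bracket] = (2772/π) × 0.930486 = 821.0 W/m².

Q̄ ≈ 821 W/m²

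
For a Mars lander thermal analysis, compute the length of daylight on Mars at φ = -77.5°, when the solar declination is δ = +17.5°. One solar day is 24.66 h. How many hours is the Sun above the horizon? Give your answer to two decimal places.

cos H₀ = −tan φ · tan δ = 1.4222 ≥ 1, so the Sun never rises (polar night) and H₀ = 0.
Daylight = 2H₀/(2π) × 24.66 h = (0.0000/π) × 24.66 = 0.00 h.

0.00 h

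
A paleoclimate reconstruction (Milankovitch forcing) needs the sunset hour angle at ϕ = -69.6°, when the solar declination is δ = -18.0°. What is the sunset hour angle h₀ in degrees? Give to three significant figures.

cos h₀ = −tan ϕ · tan δ = −tan(-69.6°) × tan(-18.000°) = -0.8737, so h₀ = 2.6335 rad = 150.89°.

h₀ = 151°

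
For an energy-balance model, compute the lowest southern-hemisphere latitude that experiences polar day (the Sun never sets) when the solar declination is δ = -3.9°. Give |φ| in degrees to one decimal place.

|φ| = 86.1°

Polar day requires cos H₀ = −tan φ tan δ ≤ −1, i.e. tan φ tan δ ≥ 1.
The boundary is |tan φ| · |tan δ| = 1, so |φ| = 90° − |δ| = 90° − 3.9° = 86.1° in the southern hemisphere.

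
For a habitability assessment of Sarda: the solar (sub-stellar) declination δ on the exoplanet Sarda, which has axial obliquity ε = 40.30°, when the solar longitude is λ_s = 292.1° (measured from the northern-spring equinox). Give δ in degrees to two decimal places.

sin δ = sin ε · sin λ_s = sin 40.30° × sin 292.1° = -0.599269.
δ = arcsin(-0.599269) = -36.82°.

δ = -36.82°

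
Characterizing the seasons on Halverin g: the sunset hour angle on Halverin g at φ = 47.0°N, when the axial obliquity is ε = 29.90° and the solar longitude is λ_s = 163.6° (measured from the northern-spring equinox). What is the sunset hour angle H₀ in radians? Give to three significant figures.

Solar declination: sin δ = sin ε · sin λ_s = sin 29.90° × sin 163.6° = 0.14074, so δ = +8.091°.
cos H₀ = −tan φ · tan δ = −tan(+47.0°) × tan(+8.091°) = -0.1524, so H₀ = 1.7238 rad = 98.77°.

H₀ = 1.72 rad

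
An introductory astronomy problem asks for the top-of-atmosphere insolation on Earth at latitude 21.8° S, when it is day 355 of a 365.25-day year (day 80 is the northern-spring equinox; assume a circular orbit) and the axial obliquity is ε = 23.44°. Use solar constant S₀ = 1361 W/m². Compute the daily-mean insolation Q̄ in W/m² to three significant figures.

Q̄ ≈ 475 W/m²

Solar longitude: λ_s = 360° × (355 − 80)/365.25 = 271.047°.
sin δ = sin 23.44° × sin 271.047° = -0.39772, so δ = -23.436°.
cos H₀ = −tan(-21.8°) tan(-23.436°) = -0.1734, H₀ = 1.7451 rad.
Bracket: H₀ sin φ sin δ + cos φ cos δ sin H₀ = 1.7451×-0.37137×-0.39772 + 0.92849×0.91751×0.98485 = 0.257753 + 0.838993 = 1.096746.
Q̄ = (S₀/π) × [bracket] = (1361/π) × 1.096746 = 475.1 W/m².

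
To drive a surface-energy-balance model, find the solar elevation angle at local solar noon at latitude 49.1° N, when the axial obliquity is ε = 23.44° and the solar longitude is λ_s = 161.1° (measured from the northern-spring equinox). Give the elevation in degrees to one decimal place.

48.3°

Solar declination: sin δ = sin ε · sin λ_s = sin 23.44° × sin 161.1° = 0.12885, so δ = +7.403°.
At local noon the hour angle is zero, so the zenith angle equals |φ − δ| = |+49.1° − (+7.403°)| = 41.697°.
Elevation = 90° − 41.697° = 48.3°.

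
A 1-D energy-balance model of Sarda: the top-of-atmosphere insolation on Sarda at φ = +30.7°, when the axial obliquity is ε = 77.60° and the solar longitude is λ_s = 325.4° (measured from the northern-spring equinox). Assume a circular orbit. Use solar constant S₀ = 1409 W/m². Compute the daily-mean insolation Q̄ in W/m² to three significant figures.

Solar declination: sin δ = sin ε · sin λ_s = sin 77.60° × sin 325.4° = -0.55460, so δ = -33.683°.
cos H₀ = −tan(+30.7°) tan(-33.683°) = 0.3957, H₀ = 1.1639 rad.
Bracket: H₀ sin φ sin δ + cos φ cos δ sin H₀ = 1.1639×0.51054×-0.55460 + 0.85985×0.83212×0.91837 = -0.329553 + 0.657092 = 0.327539.
Q̄ = (S₀/π) × [bracket] = (1409/π) × 0.327539 = 146.9 W/m².

Q̄ ≈ 147 W/m²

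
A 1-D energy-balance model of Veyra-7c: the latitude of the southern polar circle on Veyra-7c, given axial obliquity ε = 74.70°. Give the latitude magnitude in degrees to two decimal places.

The polar circle is the lowest latitude that experiences at least one full rotation of continuous darkness at the northern-summer solstice; it lies at |ϕ| = 90° − ε = 90° − 74.70° = 15.30°.

15.30°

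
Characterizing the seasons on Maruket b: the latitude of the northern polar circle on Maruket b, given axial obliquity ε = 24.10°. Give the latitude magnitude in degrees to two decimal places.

65.90°

The polar circle is the lowest latitude that experiences at least one full rotation of continuous daylight at the northern-summer solstice; it lies at |φ| = 90° − ε = 90° − 24.10° = 65.90°.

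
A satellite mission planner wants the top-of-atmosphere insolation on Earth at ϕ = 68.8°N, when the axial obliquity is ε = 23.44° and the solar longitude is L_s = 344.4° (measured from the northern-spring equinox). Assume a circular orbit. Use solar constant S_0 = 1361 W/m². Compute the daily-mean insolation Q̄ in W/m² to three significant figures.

Q̄ ≈ 93.9 W/m²

Solar declination: sin δ = sin ε · sin L_s = sin 23.44° × sin 344.4° = -0.10697, so δ = -6.141°.
cos h₀ = −tan(+68.8°) tan(-6.141°) = 0.2774, h₀ = 1.2897 rad.
Bracket: h₀ sin ϕ sin δ + cos ϕ cos δ sin h₀ = 1.2897×0.93232×-0.10697 + 0.36162×0.99426×0.96076 = -0.128622 + 0.345436 = 0.216814.
Q̄ = (S_0/π) × [bracket] = (1361/π) × 0.216814 = 93.93 W/m².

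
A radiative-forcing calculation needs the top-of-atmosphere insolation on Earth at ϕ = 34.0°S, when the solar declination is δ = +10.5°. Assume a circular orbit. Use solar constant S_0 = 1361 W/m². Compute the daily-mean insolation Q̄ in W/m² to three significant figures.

cos h₀ = −tan(-34.0°) tan(+10.500°) = 0.1250, h₀ = 1.4455 rad.
Bracket: h₀ sin ϕ sin δ + cos ϕ cos δ sin h₀ = 1.4455×-0.55919×0.18224 + 0.82904×0.98325×0.99216 = -0.147306 + 0.808763 = 0.661457.
Q̄ = (S_0/π) × [bracket] = (1361/π) × 0.661457 = 286.6 W/m².

Q̄ ≈ 287 W/m²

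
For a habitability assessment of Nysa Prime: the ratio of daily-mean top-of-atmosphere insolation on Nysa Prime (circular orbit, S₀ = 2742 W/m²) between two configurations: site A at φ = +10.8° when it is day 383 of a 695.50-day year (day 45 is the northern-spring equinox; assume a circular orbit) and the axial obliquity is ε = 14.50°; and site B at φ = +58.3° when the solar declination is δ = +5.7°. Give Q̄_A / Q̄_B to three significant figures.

Q̄_A / Q̄_B ≈ 1.49

— Configuration A (φ=+10.8°):
Solar longitude: λ_s = 360° × (383 − 45)/695.50 = 174.953°.
sin δ = sin 14.50° × sin 174.953° = 0.02203, so δ = +1.262°.
cos H₀ = −tan(+10.8°) tan(+1.262°) = -0.0042, H₀ = 1.5750 rad.
Bracket: H₀ sin φ sin δ + cos φ cos δ sin H₀ = 1.5750×0.18738×0.02203 + 0.98229×0.99976×0.99999 = 0.006502 + 0.982044 = 0.988546.
Q̄ = (S₀/π) × [bracket] = (2742/π) × 0.988546 = 862.81 W/m².
— Configuration B (φ=+58.3°):
cos H₀ = −tan(+58.3°) tan(+5.700°) = -0.1616, H₀ = 1.7331 rad.
Bracket: H₀ sin φ sin δ + cos φ cos δ sin H₀ = 1.7331×0.85081×0.09932 + 0.52547×0.99506×0.98685 = 0.146451 + 0.515998 = 0.662449.
Q̄ = (S₀/π) × [bracket] = (2742/π) × 0.662449 = 578.19 W/m².
Ratio Q̄_A / Q̄_B = 862.81 / 578.19 = 1.492.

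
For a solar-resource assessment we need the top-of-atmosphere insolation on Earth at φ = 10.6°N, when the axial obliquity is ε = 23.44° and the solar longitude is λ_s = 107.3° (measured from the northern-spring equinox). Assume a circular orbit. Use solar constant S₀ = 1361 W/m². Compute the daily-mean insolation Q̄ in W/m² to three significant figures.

Solar declination: sin δ = sin ε · sin λ_s = sin 23.44° × sin 107.3° = 0.37979, so δ = +22.321°.
cos H₀ = −tan(+10.6°) tan(+22.321°) = -0.0768, H₀ = 1.6477 rad.
Bracket: H₀ sin φ sin δ + cos φ cos δ sin H₀ = 1.6477×0.18395×0.37979 + 0.98294×0.92507×0.99704 = 0.115112 + 0.906597 = 1.021709.
Q̄ = (S₀/π) × [bracket] = (1361/π) × 1.021709 = 442.6 W/m².

Q̄ ≈ 443 W/m²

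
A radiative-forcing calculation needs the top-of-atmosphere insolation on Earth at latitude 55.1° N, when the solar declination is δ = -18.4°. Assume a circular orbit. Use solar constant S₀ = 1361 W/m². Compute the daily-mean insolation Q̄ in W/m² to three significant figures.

Q̄ ≈ 86.3 W/m²

cos H₀ = −tan(+55.1°) tan(-18.400°) = 0.4769, H₀ = 1.0737 rad.
Bracket: H₀ sin φ sin δ + cos φ cos δ sin H₀ = 1.0737×0.82015×-0.31565 + 0.57215×0.94888×0.87898 = -0.277960 + 0.477200 = 0.199240.
Q̄ = (S₀/π) × [bracket] = (1361/π) × 0.199240 = 86.31 W/m².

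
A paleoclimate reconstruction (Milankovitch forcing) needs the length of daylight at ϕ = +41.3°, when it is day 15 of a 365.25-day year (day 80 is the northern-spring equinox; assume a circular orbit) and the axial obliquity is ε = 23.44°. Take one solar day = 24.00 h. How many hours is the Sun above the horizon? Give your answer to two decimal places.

9.38 h

Solar longitude: L_s = 360° × (15 − 80)/365.25 = -64.066°, i.e. -64.066° + 360° = 295.934°.
sin δ = sin 23.44° × sin 295.934° = -0.35773, so δ = -20.961°.
cos h₀ = −tan ϕ · tan δ = −tan(+41.3°) × tan(-20.961°) = 0.3365, so h₀ = 1.2276 rad = 70.33°.
Daylight = 2h₀/(2π) × 24.00 h = (1.2276/π) × 24.00 = 9.38 h.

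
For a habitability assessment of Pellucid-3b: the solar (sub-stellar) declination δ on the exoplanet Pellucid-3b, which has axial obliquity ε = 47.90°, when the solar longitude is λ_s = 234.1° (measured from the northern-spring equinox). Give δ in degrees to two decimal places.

δ = -36.94°

sin δ = sin ε · sin λ_s = sin 47.90° × sin 234.1° = -0.601031.
δ = arcsin(-0.601031) = -36.94°.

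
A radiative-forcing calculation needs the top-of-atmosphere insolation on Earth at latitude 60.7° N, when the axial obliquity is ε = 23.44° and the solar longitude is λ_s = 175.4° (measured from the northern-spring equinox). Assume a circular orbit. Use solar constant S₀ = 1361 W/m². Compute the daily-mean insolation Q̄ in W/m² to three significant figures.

Q̄ ≈ 231 W/m²

Solar declination: sin δ = sin ε · sin λ_s = sin 23.44° × sin 175.4° = 0.03190, so δ = +1.828°.
cos H₀ = −tan(+60.7°) tan(+1.828°) = -0.0569, H₀ = 1.6277 rad.
Bracket: H₀ sin φ sin δ + cos φ cos δ sin H₀ = 1.6277×0.87207×0.03190 + 0.48938×0.99949×0.99838 = 0.045281 + 0.488338 = 0.533619.
Q̄ = (S₀/π) × [bracket] = (1361/π) × 0.533619 = 231.2 W/m².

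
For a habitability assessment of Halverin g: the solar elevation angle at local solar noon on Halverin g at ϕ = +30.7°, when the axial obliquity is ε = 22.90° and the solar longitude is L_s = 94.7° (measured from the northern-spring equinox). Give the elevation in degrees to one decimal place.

82.1°

Solar declination: sin δ = sin ε · sin L_s = sin 22.90° × sin 94.7° = 0.38782, so δ = +22.819°.
At local noon the hour angle is zero, so the zenith angle equals |ϕ − δ| = |+30.7° − (+22.819°)| = 7.881°.
Elevation = 90° − 7.881° = 82.1°.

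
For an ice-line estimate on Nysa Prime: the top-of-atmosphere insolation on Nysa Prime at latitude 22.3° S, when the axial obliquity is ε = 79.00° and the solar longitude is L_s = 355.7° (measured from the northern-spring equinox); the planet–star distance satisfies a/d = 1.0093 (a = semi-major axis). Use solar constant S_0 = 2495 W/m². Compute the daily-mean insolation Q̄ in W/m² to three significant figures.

Solar declination: sin δ = sin ε · sin L_s = sin 79.00° × sin 355.7° = -0.07360, so δ = -4.221°.
cos h₀ = −tan(-22.3°) tan(-4.221°) = -0.0303, h₀ = 1.6011 rad.
Bracket: h₀ sin ϕ sin δ + cos ϕ cos δ sin h₀ = 1.6011×-0.37946×-0.07360 + 0.92521×0.99729×0.99954 = 0.044716 + 0.922278 = 0.966994.
Inverse-square distance factor (a/d)² = 1.0093² = 1.018686.
Q̄ = (S_0/π) × 1.018686 × [bracket] = (2495/π) × 1.018686 × 0.966994 = 782.3 W/m².

Q̄ ≈ 782 W/m²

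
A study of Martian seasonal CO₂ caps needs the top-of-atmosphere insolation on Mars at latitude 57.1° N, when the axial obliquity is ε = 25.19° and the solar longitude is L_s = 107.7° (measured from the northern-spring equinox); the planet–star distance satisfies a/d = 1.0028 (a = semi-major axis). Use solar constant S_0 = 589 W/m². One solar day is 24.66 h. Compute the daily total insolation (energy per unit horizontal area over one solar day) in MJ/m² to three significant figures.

19.3 MJ/m²

Solar declination: sin δ = sin ε · sin L_s = sin 25.19° × sin 107.7° = 0.40547, so δ = +23.921°.
cos h₀ = −tan(+57.1°) tan(+23.921°) = -0.6857, h₀ = 2.3263 rad.
Bracket: h₀ sin ϕ sin δ + cos ϕ cos δ sin h₀ = 2.3263×0.83962×0.40547 + 0.54317×0.91411×0.72792 = 0.791967 + 0.361425 = 1.153392.
Inverse-square distance factor (a/d)² = 1.0028² = 1.005608.
Q̄ = (S_0/π) × 1.005608 × [bracket] = (589/π) × 1.005608 × 1.153392 = 217.46 W/m².
Daily total = Q̄ × 24.66 h × 3600 s/h = 217.46 × 24.66 × 3600 / 10⁶ = 19.31 MJ/m².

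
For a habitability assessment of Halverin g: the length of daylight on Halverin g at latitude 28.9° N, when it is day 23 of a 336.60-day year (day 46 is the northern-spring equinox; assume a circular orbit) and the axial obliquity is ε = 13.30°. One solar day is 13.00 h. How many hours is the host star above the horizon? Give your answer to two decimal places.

Solar longitude: λ_s = 360° × (23 − 46)/336.60 = -24.599°, i.e. -24.599° + 360° = 335.401°.
sin δ = sin 13.30° × sin 335.401° = -0.09576, so δ = -5.495°.
cos H₀ = −tan φ · tan δ = −tan(+28.9°) × tan(-5.495°) = 0.0531, so H₀ = 1.5177 rad = 86.96°.
Daylight = 2H₀/(2π) × 13.00 h = (1.5177/π) × 13.00 = 6.28 h.

6.28 h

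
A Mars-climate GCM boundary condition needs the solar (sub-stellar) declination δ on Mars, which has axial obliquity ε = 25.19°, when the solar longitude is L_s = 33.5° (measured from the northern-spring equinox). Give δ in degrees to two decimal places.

sin δ = sin ε · sin L_s = sin 25.19° × sin 33.5° = 0.234916.
δ = arcsin(0.234916) = +13.59°.

δ = +13.59°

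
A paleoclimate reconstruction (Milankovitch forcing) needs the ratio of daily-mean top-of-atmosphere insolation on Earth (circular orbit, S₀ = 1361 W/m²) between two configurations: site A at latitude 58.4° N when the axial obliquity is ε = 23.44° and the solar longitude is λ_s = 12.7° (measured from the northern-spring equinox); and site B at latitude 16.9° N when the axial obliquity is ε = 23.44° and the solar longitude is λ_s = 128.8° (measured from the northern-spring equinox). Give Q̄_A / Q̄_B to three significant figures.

— Configuration A (φ=+58.4°):
Solar declination: sin δ = sin ε · sin λ_s = sin 23.44° × sin 12.7° = 0.08745, so δ = +5.017°.
cos H₀ = −tan(+58.4°) tan(+5.017°) = -0.1427, H₀ = 1.7140 rad.
Bracket: H₀ sin φ sin δ + cos φ cos δ sin H₀ = 1.7140×0.85173×0.08745 + 0.52399×0.99617×0.98977 = 0.127665 + 0.516643 = 0.644308.
Q̄ = (S₀/π) × [bracket] = (1361/π) × 0.644308 = 279.13 W/m².
— Configuration B (φ=+16.9°):
Solar declination: sin δ = sin ε · sin λ_s = sin 23.44° × sin 128.8° = 0.31001, so δ = +18.060°.
cos H₀ = −tan(+16.9°) tan(+18.060°) = -0.0991, H₀ = 1.6700 rad.
Bracket: H₀ sin φ sin δ + cos φ cos δ sin H₀ = 1.6700×0.29070×0.31001 + 0.95681×0.95073×0.99508 = 0.150500 + 0.905192 = 1.055692.
Q̄ = (S₀/π) × [bracket] = (1361/π) × 1.055692 = 457.35 W/m².
Ratio Q̄_A / Q̄_B = 279.13 / 457.35 = 0.6103.

Q̄_A / Q̄_B ≈ 0.610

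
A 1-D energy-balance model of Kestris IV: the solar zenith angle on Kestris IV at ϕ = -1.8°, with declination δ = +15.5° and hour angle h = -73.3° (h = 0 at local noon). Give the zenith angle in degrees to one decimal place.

cos θ_z = sin ϕ sin δ + cos ϕ cos δ cos h = -0.008394 + 0.276773 = 0.268379.
θ_z = arccos(0.268379) = 74.4°.

θ_z = 74.4°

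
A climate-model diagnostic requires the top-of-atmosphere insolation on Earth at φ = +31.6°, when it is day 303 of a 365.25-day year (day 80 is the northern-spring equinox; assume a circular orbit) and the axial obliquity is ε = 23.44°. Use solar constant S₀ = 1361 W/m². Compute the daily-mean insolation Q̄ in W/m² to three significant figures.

Q̄ ≈ 271 W/m²

Solar longitude: λ_s = 360° × (303 − 80)/365.25 = 219.795°.
sin δ = sin 23.44° × sin 219.795° = -0.25460, so δ = -14.750°.
cos H₀ = −tan(+31.6°) tan(-14.750°) = 0.1620, H₀ = 1.4081 rad.
Bracket: H₀ sin φ sin δ + cos φ cos δ sin H₀ = 1.4081×0.52399×-0.25460 + 0.85173×0.96705×0.98680 = -0.187852 + 0.812793 = 0.624941.
Q̄ = (S₀/π) × [bracket] = (1361/π) × 0.624941 = 270.7 W/m².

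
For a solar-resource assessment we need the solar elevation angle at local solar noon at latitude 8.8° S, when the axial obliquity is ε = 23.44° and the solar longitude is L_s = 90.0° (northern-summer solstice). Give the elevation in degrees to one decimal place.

57.8°

Solar declination: sin δ = sin ε · sin L_s = sin 23.44° × sin 90.0° = 0.39779, so δ = +23.440°.
At local noon the hour angle is zero, so the zenith angle equals |ϕ − δ| = |-8.8° − (+23.440°)| = 32.240°.
Elevation = 90° − 32.240° = 57.8°.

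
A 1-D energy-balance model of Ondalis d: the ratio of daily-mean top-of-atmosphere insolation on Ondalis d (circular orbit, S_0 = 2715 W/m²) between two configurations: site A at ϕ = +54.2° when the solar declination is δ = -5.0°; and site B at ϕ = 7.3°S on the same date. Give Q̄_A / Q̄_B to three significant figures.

— Configuration A (ϕ=+54.2°):
cos h₀ = −tan(+54.2°) tan(-5.000°) = 0.1213, h₀ = 1.4492 rad.
Bracket: h₀ sin ϕ sin δ + cos ϕ cos δ sin h₀ = 1.4492×0.81106×-0.08716 + 0.58496×0.99619×0.99262 = -0.102447 + 0.578431 = 0.475984.
Q̄ = (S_0/π) × [bracket] = (2715/π) × 0.475984 = 411.35 W/m².
— Configuration B (ϕ=-7.3°):
cos h₀ = −tan(-7.3°) tan(-5.000°) = -0.0112, h₀ = 1.5820 rad.
Bracket: h₀ sin ϕ sin δ + cos ϕ cos δ sin h₀ = 1.5820×-0.12706×-0.08716 + 0.99189×0.99619×0.99994 = 0.017520 + 0.988052 = 1.005572.
Q̄ = (S_0/π) × [bracket] = (2715/π) × 1.005572 = 869.03 W/m².
Ratio Q̄_A / Q̄_B = 411.35 / 869.03 = 0.4733.

Q̄_A / Q̄_B ≈ 0.473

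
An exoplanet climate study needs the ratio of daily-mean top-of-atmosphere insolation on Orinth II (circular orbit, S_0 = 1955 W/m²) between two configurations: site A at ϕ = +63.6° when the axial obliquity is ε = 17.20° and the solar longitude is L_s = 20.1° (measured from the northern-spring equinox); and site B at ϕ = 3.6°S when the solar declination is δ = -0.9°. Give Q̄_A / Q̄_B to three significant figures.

Q̄_A / Q̄_B ≈ 0.595

— Configuration A (ϕ=+63.6°):
Solar declination: sin δ = sin ε · sin L_s = sin 17.20° × sin 20.1° = 0.10162, so δ = +5.833°.
cos h₀ = −tan(+63.6°) tan(+5.833°) = -0.2058, h₀ = 1.7781 rad.
Bracket: h₀ sin ϕ sin δ + cos ϕ cos δ sin h₀ = 1.7781×0.89571×0.10162 + 0.44464×0.99482×0.97860 = 0.161846 + 0.432871 = 0.594717.
Q̄ = (S_0/π) × [bracket] = (1955/π) × 0.594717 = 370.09 W/m².
— Configuration B (ϕ=-3.6°):
cos h₀ = −tan(-3.6°) tan(-0.900°) = -0.0010, h₀ = 1.5718 rad.
Bracket: h₀ sin ϕ sin δ + cos ϕ cos δ sin h₀ = 1.5718×-0.06279×-0.01571 + 0.99803×0.99988×1.00000 = 0.001550 + 0.997910 = 0.999460.
Q̄ = (S_0/π) × [bracket] = (1955/π) × 0.999460 = 621.96 W/m².
Ratio Q̄_A / Q̄_B = 370.09 / 621.96 = 0.5950.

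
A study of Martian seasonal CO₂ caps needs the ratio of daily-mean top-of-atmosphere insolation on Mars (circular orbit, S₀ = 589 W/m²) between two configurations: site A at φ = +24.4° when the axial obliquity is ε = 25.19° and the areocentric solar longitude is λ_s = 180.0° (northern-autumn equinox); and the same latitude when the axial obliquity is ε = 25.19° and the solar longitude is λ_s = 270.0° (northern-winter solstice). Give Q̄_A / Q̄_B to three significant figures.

— Configuration A (φ=+24.4°):
sin δ = sin 25.19° × sin 180.0° = 0.00000, so δ = +0.000°.
cos H₀ = −tan(+24.4°) tan(+0.000°) = -0.0000, H₀ = 1.5708 rad.
Bracket: H₀ sin φ sin δ + cos φ cos δ sin H₀ = 1.5708×0.41310×0.00000 + 0.91068×1.00000×1.00000 = 0.000000 + 0.910680 = 0.910680.
Q̄ = (S₀/π) × [bracket] = (589/π) × 0.910680 = 170.74 W/m².
— Configuration B (φ=+24.4°):
Solar declination: sin δ = sin ε · sin λ_s = sin 25.19° × sin 270.0° = -0.42562, so δ = -25.190°.
cos H₀ = −tan(+24.4°) tan(-25.190°) = 0.2134, H₀ = 1.3558 rad.
Bracket: H₀ sin φ sin δ + cos φ cos δ sin H₀ = 1.3558×0.41310×-0.42562 + 0.91068×0.90490×0.97697 = -0.238382 + 0.805096 = 0.566714.
Q̄ = (S₀/π) × [bracket] = (589/π) × 0.566714 = 106.25 W/m².
Ratio Q̄_A / Q̄_B = 170.74 / 106.25 = 1.607.

Q̄_A / Q̄_B ≈ 1.61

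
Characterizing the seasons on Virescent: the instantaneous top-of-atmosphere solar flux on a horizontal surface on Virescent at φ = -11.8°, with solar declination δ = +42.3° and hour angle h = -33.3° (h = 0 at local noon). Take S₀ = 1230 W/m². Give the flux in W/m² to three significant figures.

cos θ_z = sin φ sin δ + cos φ cos δ cos h = -0.137628 + 0.605125 = 0.467497.
Flux = S₀ · cos θ_z = 1230 × 0.467497 = 575.0 W/m².

575 W/m²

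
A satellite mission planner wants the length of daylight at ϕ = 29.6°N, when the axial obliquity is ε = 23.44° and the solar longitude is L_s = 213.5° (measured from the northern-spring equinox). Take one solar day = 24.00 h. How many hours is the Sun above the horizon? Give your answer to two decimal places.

11.02 h

Solar declination: sin δ = sin ε · sin L_s = sin 23.44° × sin 213.5° = -0.21955, so δ = -12.683°.
cos h₀ = −tan ϕ · tan δ = −tan(+29.6°) × tan(-12.683°) = 0.1278, so h₀ = 1.4426 rad = 82.66°.
Daylight = 2h₀/(2π) × 24.00 h = (1.4426/π) × 24.00 = 11.02 h.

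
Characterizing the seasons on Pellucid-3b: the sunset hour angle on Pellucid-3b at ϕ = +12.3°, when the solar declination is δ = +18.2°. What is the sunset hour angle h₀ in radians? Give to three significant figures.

cos h₀ = −tan ϕ · tan δ = −tan(+12.3°) × tan(+18.200°) = -0.0717, so h₀ = 1.6425 rad = 94.11°.

h₀ = 1.64 rad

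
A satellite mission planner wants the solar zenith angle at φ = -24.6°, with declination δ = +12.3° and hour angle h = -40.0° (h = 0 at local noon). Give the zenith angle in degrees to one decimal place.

θ_z = 53.7°

cos θ_z = sin φ sin δ + cos φ cos δ cos h = -0.088680 + 0.680527 = 0.591847.
θ_z = arccos(0.591847) = 53.7°.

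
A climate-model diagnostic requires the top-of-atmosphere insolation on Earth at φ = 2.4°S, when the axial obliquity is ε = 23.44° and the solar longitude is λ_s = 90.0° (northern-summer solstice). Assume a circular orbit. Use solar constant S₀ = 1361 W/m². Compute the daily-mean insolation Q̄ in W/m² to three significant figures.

Solar declination: sin δ = sin ε · sin λ_s = sin 23.44° × sin 90.0° = 0.39779, so δ = +23.440°.
cos H₀ = −tan(-2.4°) tan(+23.440°) = 0.0182, H₀ = 1.5526 rad.
Bracket: H₀ sin φ sin δ + cos φ cos δ sin H₀ = 1.5526×-0.04188×0.39779 + 0.99912×0.91748×0.99983 = -0.025865 + 0.916517 = 0.890652.
Q̄ = (S₀/π) × [bracket] = (1361/π) × 0.890652 = 385.8 W/m².

Q̄ ≈ 386 W/m²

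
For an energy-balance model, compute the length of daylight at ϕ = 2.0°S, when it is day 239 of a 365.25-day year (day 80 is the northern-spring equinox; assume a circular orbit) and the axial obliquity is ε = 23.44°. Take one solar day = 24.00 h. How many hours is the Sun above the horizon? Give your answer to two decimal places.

Solar longitude: L_s = 360° × (239 − 80)/365.25 = 156.715°.
sin δ = sin 23.44° × sin 156.715° = 0.15725, so δ = +9.047°.
cos h₀ = −tan ϕ · tan δ = −tan(-2.0°) × tan(+9.047°) = 0.0056, so h₀ = 1.5652 rad = 89.68°.
Daylight = 2h₀/(2π) × 24.00 h = (1.5652/π) × 24.00 = 11.96 h.

11.96 h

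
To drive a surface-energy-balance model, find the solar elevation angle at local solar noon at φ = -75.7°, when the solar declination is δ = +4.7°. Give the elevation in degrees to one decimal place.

9.6°

At local noon the hour angle is zero, so the zenith angle equals |φ − δ| = |-75.7° − (+4.700°)| = 80.400°.
Elevation = 90° − 80.400° = 9.6°.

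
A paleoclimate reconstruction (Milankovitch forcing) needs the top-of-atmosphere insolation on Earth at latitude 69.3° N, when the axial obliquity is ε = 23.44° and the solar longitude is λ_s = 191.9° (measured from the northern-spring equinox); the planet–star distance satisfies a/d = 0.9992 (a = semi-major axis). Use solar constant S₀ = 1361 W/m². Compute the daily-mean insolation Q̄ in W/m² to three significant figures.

Q̄ ≈ 104 W/m²

Solar declination: sin δ = sin ε · sin λ_s = sin 23.44° × sin 191.9° = -0.08203, so δ = -4.705°.
cos H₀ = −tan(+69.3°) tan(-4.705°) = 0.2178, H₀ = 1.3512 rad.
Bracket: H₀ sin φ sin δ + cos φ cos δ sin H₀ = 1.3512×0.93544×-0.08203 + 0.35347×0.99663×0.97599 = -0.103683 + 0.343821 = 0.240138.
Inverse-square distance factor (a/d)² = 0.9992² = 0.998401.
Q̄ = (S₀/π) × 0.998401 × [bracket] = (1361/π) × 0.998401 × 0.240138 = 103.9 W/m².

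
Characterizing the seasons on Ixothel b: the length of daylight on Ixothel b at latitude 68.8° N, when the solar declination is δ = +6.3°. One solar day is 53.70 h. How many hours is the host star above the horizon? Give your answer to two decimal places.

cos H₀ = −tan φ · tan δ = −tan(+68.8°) × tan(+6.300°) = -0.2846, so H₀ = 1.8594 rad = 106.54°.
Daylight = 2H₀/(2π) × 53.70 h = (1.8594/π) × 53.70 = 31.78 h.

31.78 h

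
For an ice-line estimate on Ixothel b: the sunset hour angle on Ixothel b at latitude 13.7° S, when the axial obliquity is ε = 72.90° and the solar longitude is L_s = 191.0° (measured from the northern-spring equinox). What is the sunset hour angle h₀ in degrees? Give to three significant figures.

Solar declination: sin δ = sin ε · sin L_s = sin 72.90° × sin 191.0° = -0.18237, so δ = -10.508°.
cos h₀ = −tan ϕ · tan δ = −tan(-13.7°) × tan(-10.508°) = -0.0452, so h₀ = 1.6160 rad = 92.59°.

h₀ = 92.6°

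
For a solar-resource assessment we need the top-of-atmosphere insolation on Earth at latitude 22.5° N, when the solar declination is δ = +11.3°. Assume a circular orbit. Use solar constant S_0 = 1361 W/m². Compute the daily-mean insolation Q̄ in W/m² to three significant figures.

cos h₀ = −tan(+22.5°) tan(+11.300°) = -0.0828, h₀ = 1.6537 rad.
Bracket: h₀ sin ϕ sin δ + cos ϕ cos δ sin h₀ = 1.6537×0.38268×0.19595 + 0.92388×0.98061×0.99657 = 0.124005 + 0.902859 = 1.026864.
Q̄ = (S_0/π) × [bracket] = (1361/π) × 1.026864 = 444.9 W/m².

Q̄ ≈ 445 W/m²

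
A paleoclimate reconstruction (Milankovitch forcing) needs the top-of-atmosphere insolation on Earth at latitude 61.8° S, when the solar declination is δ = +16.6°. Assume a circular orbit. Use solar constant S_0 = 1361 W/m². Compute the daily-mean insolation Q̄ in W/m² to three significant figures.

cos h₀ = −tan(-61.8°) tan(+16.600°) = 0.5560, h₀ = 0.9813 rad.
Bracket: h₀ sin ϕ sin δ + cos ϕ cos δ sin h₀ = 0.9813×-0.88130×0.28569 + 0.47255×0.95832×0.83120 = -0.247070 + 0.376412 = 0.129342.
Q̄ = (S_0/π) × [bracket] = (1361/π) × 0.129342 = 56.03 W/m².

Q̄ ≈ 56.0 W/m²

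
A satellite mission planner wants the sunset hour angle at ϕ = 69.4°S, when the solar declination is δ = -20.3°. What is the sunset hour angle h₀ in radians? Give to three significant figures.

cos h₀ = −tan ϕ · tan δ = −tan(-69.4°) × tan(-20.300°) = -0.9841, so h₀ = 2.9632 rad = 169.78°.

h₀ = 2.96 rad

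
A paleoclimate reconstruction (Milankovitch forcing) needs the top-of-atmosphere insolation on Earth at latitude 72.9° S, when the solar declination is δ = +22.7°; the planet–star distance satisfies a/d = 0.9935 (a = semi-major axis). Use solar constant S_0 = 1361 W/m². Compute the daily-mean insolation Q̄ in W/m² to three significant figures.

Q̄ ≈ 0.00 W/m²

cos h₀ = −tan(-72.9°) tan(+22.700°) = 1.3597 ≥ 1 ⇒ polar night, h₀ = 0 and Q̄ = 0.
Inverse-square distance factor (a/d)² = 0.9935² = 0.987042.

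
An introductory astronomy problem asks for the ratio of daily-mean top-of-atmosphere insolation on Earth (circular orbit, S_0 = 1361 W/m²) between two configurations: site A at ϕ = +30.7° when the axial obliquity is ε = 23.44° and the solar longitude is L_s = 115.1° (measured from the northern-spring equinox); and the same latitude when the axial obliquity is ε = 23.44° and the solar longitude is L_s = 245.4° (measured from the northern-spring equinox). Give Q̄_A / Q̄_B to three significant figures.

Q̄_A / Q̄_B ≈ 2.09

— Configuration A (ϕ=+30.7°):
Solar declination: sin δ = sin ε · sin L_s = sin 23.44° × sin 115.1° = 0.36022, so δ = +21.114°.
cos h₀ = −tan(+30.7°) tan(+21.114°) = -0.2293, h₀ = 1.8021 rad.
Bracket: h₀ sin ϕ sin δ + cos ϕ cos δ sin h₀ = 1.8021×0.51054×0.36022 + 0.85985×0.93287×0.97336 = 0.331418 + 0.780760 = 1.112178.
Q̄ = (S_0/π) × [bracket] = (1361/π) × 1.112178 = 481.82 W/m².
— Configuration B (ϕ=+30.7°):
Solar declination: sin δ = sin ε · sin L_s = sin 23.44° × sin 245.4° = -0.36168, so δ = -21.204°.
cos h₀ = −tan(+30.7°) tan(-21.204°) = 0.2303, h₀ = 1.3384 rad.
Bracket: h₀ sin ϕ sin δ + cos ϕ cos δ sin h₀ = 1.3384×0.51054×-0.36168 + 0.85985×0.93230×0.97311 = -0.247138 + 0.780082 = 0.532944.
Q̄ = (S_0/π) × [bracket] = (1361/π) × 0.532944 = 230.88 W/m².
Ratio Q̄_A / Q̄_B = 481.82 / 230.88 = 2.087.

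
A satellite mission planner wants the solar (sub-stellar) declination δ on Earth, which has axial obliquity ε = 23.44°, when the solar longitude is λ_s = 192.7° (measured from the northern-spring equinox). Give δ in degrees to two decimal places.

sin δ = sin ε · sin λ_s = sin 23.44° × sin 192.7° = -0.087452.
δ = arcsin(-0.087452) = -5.02°.

δ = -5.02°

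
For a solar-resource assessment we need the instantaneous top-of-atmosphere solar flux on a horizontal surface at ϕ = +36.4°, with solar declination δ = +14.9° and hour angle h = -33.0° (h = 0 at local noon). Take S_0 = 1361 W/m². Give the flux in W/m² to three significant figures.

cos θ_z = sin ϕ sin δ + cos ϕ cos δ cos h = 0.152587 + 0.652343 = 0.804930.
Flux = S_0 · cos θ_z = 1361 × 0.804930 = 1096 W/m².

1.10e+03 W/m²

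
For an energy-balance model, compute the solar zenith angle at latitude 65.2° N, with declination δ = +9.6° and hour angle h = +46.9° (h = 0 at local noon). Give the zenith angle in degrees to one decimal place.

cos θ_z = sin ϕ sin δ + cos ϕ cos δ cos h = 0.151389 + 0.282587 = 0.433976.
θ_z = arccos(0.433976) = 64.3°.

θ_z = 64.3°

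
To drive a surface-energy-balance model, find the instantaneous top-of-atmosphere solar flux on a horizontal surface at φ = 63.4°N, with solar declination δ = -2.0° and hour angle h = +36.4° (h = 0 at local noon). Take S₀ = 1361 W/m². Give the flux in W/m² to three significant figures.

cos θ_z = sin φ sin δ + cos φ cos δ cos h = -0.031206 + 0.360179 = 0.328973.
Flux = S₀ · cos θ_z = 1361 × 0.328973 = 447.7 W/m².

448 W/m²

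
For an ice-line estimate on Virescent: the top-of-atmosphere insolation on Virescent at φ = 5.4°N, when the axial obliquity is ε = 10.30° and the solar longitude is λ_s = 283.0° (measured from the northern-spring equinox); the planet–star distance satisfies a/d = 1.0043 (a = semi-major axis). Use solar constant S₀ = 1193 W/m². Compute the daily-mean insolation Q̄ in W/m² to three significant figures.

Q̄ ≈ 366 W/m²

Solar declination: sin δ = sin ε · sin λ_s = sin 10.30° × sin 283.0° = -0.17422, so δ = -10.033°.
cos H₀ = −tan(+5.4°) tan(-10.033°) = 0.0167, H₀ = 1.5541 rad.
Bracket: H₀ sin φ sin δ + cos φ cos δ sin H₀ = 1.5541×0.09411×-0.17422 + 0.99556×0.98471×0.99986 = -0.025481 + 0.980201 = 0.954720.
Inverse-square distance factor (a/d)² = 1.0043² = 1.008618.
Q̄ = (S₀/π) × 1.008618 × [bracket] = (1193/π) × 1.008618 × 0.954720 = 365.7 W/m².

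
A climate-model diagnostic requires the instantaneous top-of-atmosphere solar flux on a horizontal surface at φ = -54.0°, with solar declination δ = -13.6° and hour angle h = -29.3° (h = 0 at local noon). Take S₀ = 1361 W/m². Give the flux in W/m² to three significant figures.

937 W/m²

cos θ_z = sin φ sin δ + cos φ cos δ cos h = 0.190234 + 0.498217 = 0.688451.
Flux = S₀ · cos θ_z = 1361 × 0.688451 = 937.0 W/m².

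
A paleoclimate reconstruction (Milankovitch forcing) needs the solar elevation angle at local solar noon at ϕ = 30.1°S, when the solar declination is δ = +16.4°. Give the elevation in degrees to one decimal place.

43.5°

At local noon the hour angle is zero, so the zenith angle equals |ϕ − δ| = |-30.1° − (+16.400°)| = 46.500°.
Elevation = 90° − 46.500° = 43.5°.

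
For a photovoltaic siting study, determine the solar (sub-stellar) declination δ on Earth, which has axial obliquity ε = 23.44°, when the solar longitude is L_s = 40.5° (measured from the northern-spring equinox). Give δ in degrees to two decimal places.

δ = +14.97°

sin δ = sin ε · sin L_s = sin 23.44° × sin 40.5° = 0.258343.
δ = arcsin(0.258343) = +14.97°.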